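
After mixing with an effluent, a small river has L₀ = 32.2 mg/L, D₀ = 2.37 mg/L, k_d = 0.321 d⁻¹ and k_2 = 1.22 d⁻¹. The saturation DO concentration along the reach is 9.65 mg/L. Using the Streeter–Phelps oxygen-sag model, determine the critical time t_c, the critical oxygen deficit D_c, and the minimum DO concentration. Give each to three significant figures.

With k_2/k_d = 3.801 and 1 − D₀(k_2−k_d)/(k_d L₀) = 0.7939,
t_c = ln(3.801 × 0.7939) / (1.22 − 0.321) = ln(3.017) / 0.8990 = 1.104/0.8990 = 1.228 d.
D_c = (k_d/k_2) L₀ e^(−k_d t_c) = (0.321/1.22) × 32.2 × e^(−0.321×1.228) = 0.2631 × 32.2 × 0.6741 = 5.712 mg/L.
Minimum DO = C_s − D_c = 9.65 − 5.712 = 3.938 mg/L.

t_c ≈ 1.23 d; D_c ≈ 5.71 mg/L; min DO ≈ 3.94 mg/L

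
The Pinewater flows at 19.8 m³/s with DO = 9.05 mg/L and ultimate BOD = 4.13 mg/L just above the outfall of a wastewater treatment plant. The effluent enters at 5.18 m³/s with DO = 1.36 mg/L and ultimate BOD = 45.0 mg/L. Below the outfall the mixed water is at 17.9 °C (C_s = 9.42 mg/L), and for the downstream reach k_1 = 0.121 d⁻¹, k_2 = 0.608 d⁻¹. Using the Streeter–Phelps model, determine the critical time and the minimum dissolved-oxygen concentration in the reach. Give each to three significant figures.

t_c ≈ 1.29 d; minimum DO ≈ 7.27 mg/L

Mixed DO = (19.8×9.05 + 5.18×1.36)/(19.8+5.18) = 186.2/24.98 = 7.455 mg/L.
Mixed L₀ = (19.8×4.13 + 5.18×45.0)/(24.98) = 314.9/24.98 = 12.61 mg/L.
Initial deficit D₀ = C_s − DO₀ = 9.42 − 7.455 = 1.965 mg/L.
t_c = (1/0.4870) ln[(0.608/0.121)(1 − 1.965×0.4870/(0.121×12.61))] = 2.053 × ln(1.873) = 1.288 d.
D_c = (0.121/0.608) × 12.61 × e^(−0.121×1.288) = 0.1990 × 12.61 × 0.8557 = 2.146 mg/L.
Minimum DO = 9.42 − 2.146 = 7.274 mg/L.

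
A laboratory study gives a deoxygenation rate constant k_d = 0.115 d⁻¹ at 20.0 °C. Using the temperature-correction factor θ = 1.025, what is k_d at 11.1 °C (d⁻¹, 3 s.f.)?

k_d ≈ 0.0923 d⁻¹

k_d(T₂) = k_d(T₁) · θ^(T₂−T₁) = 0.115 × 1.025^(11.1−20.0)
= 0.115 × 1.025^-8.90 = 0.115 × 0.8027 = 0.09231 d⁻¹.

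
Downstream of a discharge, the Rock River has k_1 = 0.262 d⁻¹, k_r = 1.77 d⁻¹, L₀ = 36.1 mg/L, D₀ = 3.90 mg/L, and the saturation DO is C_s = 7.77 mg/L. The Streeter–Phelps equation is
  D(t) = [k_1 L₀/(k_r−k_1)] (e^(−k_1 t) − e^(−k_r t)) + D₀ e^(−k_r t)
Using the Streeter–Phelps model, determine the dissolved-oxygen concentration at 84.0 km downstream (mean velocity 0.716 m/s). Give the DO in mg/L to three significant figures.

Travel time t = x/v = 84.0 km / (0.716 m/s) = 84000 m / 0.716 m/s = 117300 s = 1.358 d.
k_1 L₀/(k_r−k_1) = 0.262×36.1/(1.77−0.262) = 9.458/1.508 = 6.272 mg/L.
e^(−k_1 t) = e^(−0.262×1.358) = 0.7006; e^(−k_r t) = e^(−1.77×1.358) = 0.09041.
D = 6.272 × (0.7006 − 0.09041) + 3.90 × 0.09041 = 3.827 + 0.3526 = 4.180 mg/L.
DO = C_s − D = 7.77 − 4.180 = 3.590 mg/L.

DO ≈ 3.59 mg/L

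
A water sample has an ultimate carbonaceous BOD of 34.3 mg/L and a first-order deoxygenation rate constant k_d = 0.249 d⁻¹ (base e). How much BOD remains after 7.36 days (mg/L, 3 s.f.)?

L_t = L₀ e^(−k_d t) = 34.3 × e^(−0.249×7.36) = 34.3 × 0.1600 = 5.488 mg/L.

L ≈ 5.49 mg/L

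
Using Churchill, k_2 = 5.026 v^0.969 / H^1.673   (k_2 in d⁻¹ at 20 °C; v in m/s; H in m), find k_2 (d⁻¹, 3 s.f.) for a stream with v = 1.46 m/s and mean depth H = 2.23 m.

k_2 ≈ 1.90 d⁻¹

k_2 = 5.026 × 1.46^0.969 / 2.23^1.673 = 5.026 × 1.443 / 3.826 = 1.896 d⁻¹.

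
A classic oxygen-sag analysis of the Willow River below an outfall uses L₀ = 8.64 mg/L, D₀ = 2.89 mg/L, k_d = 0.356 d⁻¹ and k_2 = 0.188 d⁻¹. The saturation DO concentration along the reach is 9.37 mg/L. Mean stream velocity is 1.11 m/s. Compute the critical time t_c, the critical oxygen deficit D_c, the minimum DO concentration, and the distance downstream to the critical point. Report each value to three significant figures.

t_c ≈ 2.93 d; D_c ≈ 5.77 mg/L; min DO ≈ 3.60 mg/L; x_c ≈ 281 km

With k_2/k_d = 0.5281 and 1 − D₀(k_2−k_d)/(k_d L₀) = 1.158,
t_c = ln(0.5281 × 1.158) / (0.188 − 0.356) = ln(0.6114) / -0.1680 = -0.4919/-0.1680 = 2.928 d.
D_c = (k_d/k_2) L₀ e^(−k_d t_c) = (0.356/0.188) × 8.64 × e^(−0.356×2.928) = 1.894 × 8.64 × 0.3526 = 5.769 mg/L.
Minimum DO = C_s − D_c = 9.37 − 5.769 = 3.601 mg/L.
x_c = v t_c = 1.11 m/s × 2.928 d × 86400 s/d = 280800 m ≈ 281 km.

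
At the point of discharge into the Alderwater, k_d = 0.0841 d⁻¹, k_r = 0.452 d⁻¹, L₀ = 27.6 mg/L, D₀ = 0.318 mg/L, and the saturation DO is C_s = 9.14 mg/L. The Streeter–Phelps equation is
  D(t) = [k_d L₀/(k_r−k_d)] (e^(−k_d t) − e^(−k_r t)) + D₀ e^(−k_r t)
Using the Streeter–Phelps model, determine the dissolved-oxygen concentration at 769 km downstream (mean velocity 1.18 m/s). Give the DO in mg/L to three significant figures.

Travel time t = x/v = 769 km / (1.18 m/s) = 769000 m / 1.18 m/s = 651700 s = 7.543 d.
k_d L₀/(k_r−k_d) = 0.0841×27.6/(0.452−0.0841) = 2.321/0.3679 = 6.309 mg/L.
e^(−k_d t) = e^(−0.0841×7.543) = 0.5303; e^(−k_r t) = e^(−0.452×7.543) = 0.03306.
D = 6.309 × (0.5303 − 0.03306) + 0.318 × 0.03306 = 3.137 + 0.01051 = 3.148 mg/L.
DO = C_s − D = 9.14 − 3.148 = 5.992 mg/L.

DO ≈ 5.99 mg/L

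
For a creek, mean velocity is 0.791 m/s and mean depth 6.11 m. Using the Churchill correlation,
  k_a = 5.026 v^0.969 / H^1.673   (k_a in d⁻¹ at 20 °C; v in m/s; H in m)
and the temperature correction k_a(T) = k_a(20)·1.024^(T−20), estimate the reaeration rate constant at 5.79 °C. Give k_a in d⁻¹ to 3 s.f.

k_a(20) = 5.026 × 0.791^0.969 / 6.11^1.673 = 5.026 × 0.7968 / 20.66 = 0.1939 d⁻¹.
k_a(5.79) = 0.1939 × 1.024^(5.79−20) = 0.1939 × 0.7139 = 0.1384 d⁻¹.

k_a ≈ 0.138 d⁻¹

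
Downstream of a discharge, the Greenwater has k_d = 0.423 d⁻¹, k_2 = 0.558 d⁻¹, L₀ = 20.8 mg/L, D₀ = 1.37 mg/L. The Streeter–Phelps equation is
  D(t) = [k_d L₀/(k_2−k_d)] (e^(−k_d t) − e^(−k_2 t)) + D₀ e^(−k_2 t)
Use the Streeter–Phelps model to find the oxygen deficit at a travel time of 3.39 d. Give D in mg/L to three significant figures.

k_d L₀/(k_2−k_d) = 0.423×20.8/(0.558−0.423) = 8.798/0.1350 = 65.17 mg/L.
e^(−k_d t) = e^(−0.423×3.390) = 0.2384; e^(−k_2 t) = e^(−0.558×3.390) = 0.1508.
D = 65.17 × (0.2384 − 0.1508) + 1.37 × 0.1508 = 5.705 + 0.2066 = 5.911 mg/L.

D ≈ 5.91 mg/L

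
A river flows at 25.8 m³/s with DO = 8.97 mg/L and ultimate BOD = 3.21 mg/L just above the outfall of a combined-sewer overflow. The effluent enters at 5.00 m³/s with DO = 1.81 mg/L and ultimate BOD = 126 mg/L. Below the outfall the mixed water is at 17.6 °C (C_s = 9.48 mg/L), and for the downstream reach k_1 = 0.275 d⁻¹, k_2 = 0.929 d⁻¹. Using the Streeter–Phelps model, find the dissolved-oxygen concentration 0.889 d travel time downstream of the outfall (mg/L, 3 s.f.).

Mixed DO = (25.8×8.97 + 5.00×1.81)/(25.8+5.00) = 240.5/30.80 = 7.808 mg/L.
Mixed L₀ = (25.8×3.21 + 5.00×126)/(30.80) = 712.8/30.80 = 23.14 mg/L.
Initial deficit D₀ = C_s − DO₀ = 9.48 − 7.808 = 1.672 mg/L.
D(0.889) = [0.275×23.14/(0.929−0.275)](e^(−0.275×0.889) − e^(−0.929×0.889)) + 1.672 e^(−0.929×0.889)
= 9.732 × (0.7831 − 0.4378) + 1.672 × 0.4378 = 4.092 mg/L.
DO = 9.48 − 4.092 = 5.388 mg/L.

DO ≈ 5.39 mg/L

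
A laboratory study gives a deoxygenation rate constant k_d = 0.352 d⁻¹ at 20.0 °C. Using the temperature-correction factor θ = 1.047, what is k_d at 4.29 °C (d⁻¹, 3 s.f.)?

k_d(T₂) = k_d(T₁) · θ^(T₂−T₁) = 0.352 × 1.047^(4.29−20.0)
= 0.352 × 1.047^-15.7 = 0.352 × 0.4860 = 0.1711 d⁻¹.

k_d ≈ 0.171 d⁻¹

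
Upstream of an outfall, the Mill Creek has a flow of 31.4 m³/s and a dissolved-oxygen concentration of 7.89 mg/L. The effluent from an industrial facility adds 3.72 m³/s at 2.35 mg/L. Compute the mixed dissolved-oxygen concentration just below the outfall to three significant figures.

7.30 mg/L

Flow-weighted mixing: C = (Q_r C_r + Q_w C_w)/(Q_r + Q_w)
= (31.4×7.89 + 3.72×2.35)/(31.4 + 3.72) = 256.5/35.12 = 7.303 mg/L.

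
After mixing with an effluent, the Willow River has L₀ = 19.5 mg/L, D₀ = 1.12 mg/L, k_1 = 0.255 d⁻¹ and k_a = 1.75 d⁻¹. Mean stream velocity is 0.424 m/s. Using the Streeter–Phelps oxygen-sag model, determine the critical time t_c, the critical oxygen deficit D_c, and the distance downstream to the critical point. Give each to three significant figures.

t_c ≈ 1.01 d; D_c ≈ 2.19 mg/L; x_c ≈ 37.1 km

With k_a/k_1 = 6.863 and 1 − D₀(k_a−k_1)/(k_1 L₀) = 0.6633,
t_c = ln(6.863 × 0.6633) / (1.75 − 0.255) = ln(4.552) / 1.495 = 1.516/1.495 = 1.014 d.
D_c = (k_1/k_a) L₀ e^(−k_1 t_c) = (0.255/1.75) × 19.5 × e^(−0.255×1.014) = 0.1457 × 19.5 × 0.7722 = 2.194 mg/L.
x_c = v t_c = 0.424 m/s × 1.014 d × 86400 s/d = 37140 m ≈ 37.1 km.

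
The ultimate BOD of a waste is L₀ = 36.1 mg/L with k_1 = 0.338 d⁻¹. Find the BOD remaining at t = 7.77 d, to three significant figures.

L ≈ 2.61 mg/L

L_t = L₀ e^(−k_1 t) = 36.1 × e^(−0.338×7.77) = 36.1 × 0.07235 = 2.612 mg/L.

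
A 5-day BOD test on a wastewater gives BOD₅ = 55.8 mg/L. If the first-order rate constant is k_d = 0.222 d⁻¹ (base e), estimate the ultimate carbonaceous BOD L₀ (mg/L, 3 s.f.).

BOD₅ = L₀(1 − e^(−5k_d)) ⇒ L₀ = BOD₅ / (1 − e^(−5×0.222))
= 55.8 / (1 − 0.3296) = 55.8 / 0.6704 = 83.23 mg/L.

L₀ ≈ 83.2 mg/L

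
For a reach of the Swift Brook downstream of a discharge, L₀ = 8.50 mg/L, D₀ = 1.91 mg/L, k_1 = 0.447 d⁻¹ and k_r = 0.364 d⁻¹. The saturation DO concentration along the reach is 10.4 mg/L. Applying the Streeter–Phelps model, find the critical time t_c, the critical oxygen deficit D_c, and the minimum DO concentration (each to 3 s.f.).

t_c ≈ 1.98 d; D_c ≈ 4.30 mg/L; min DO ≈ 6.10 mg/L

t_c = [1/(k_r−k_1)] ln[(k_r/k_1)(1 − D₀(k_r−k_1)/(k_1 L₀))]
= [1/(0.364−0.447)] ln[(0.364/0.447)(1 − 1.91×-0.08300/(0.447×8.50))]
= (1/-0.08300) ln[0.8143 × 1.042] = -12.05 × ln(0.8483) = -12.05 × -0.1645 = 1.982 d.
L(t_c) = L₀ e^(−k_1 t_c) = 8.50 × 0.4123 = 3.504 mg/L, and at the critical point k_r D_c = k_1 L, so D_c = (0.447/0.364) × 3.504 = 4.303 mg/L.
Minimum DO = C_s − D_c = 10.4 − 4.303 = 6.097 mg/L.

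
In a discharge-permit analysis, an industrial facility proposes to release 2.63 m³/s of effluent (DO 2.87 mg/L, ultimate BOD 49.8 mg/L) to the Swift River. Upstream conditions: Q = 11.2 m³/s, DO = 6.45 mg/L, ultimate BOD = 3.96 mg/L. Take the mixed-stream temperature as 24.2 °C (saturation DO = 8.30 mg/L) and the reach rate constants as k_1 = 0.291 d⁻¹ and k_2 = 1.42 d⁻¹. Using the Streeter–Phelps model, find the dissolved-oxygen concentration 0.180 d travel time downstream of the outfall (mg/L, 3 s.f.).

DO ≈ 5.77 mg/L

Mixed DO = (11.2×6.45 + 2.63×2.87)/(11.2+2.63) = 79.79/13.83 = 5.769 mg/L.
Mixed L₀ = (11.2×3.96 + 2.63×49.8)/(13.83) = 175.3/13.83 = 12.68 mg/L.
Initial deficit D₀ = C_s − DO₀ = 8.30 − 5.769 = 2.531 mg/L.
D(0.180) = [0.291×12.68/(1.42−0.291)](e^(−0.291×0.180) − e^(−1.42×0.180)) + 2.531 e^(−1.42×0.180)
= 3.268 × (0.9490 − 0.7745) + 2.531 × 0.7745 = 2.530 mg/L.
DO = 8.30 − 2.530 = 5.770 mg/L.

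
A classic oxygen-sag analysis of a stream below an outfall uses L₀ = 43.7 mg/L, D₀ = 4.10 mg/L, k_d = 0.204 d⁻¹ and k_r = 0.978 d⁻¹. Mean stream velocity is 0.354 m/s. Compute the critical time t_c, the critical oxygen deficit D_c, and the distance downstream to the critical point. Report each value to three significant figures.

With k_r/k_d = 4.794 and 1 − D₀(k_r−k_d)/(k_d L₀) = 0.6440,
t_c = ln(4.794 × 0.6440) / (0.978 − 0.204) = ln(3.088) / 0.7740 = 1.127/0.7740 = 1.457 d.
L(t_c) = L₀ e^(−k_d t_c) = 43.7 × 0.7429 = 32.47 mg/L, and at the critical point k_r D_c = k_d L, so D_c = (0.204/0.978) × 32.47 = 6.772 mg/L.
x_c = v t_c = 0.354 m/s × 1.457 d × 86400 s/d = 44550 m ≈ 44.5 km.

t_c ≈ 1.46 d; D_c ≈ 6.77 mg/L; x_c ≈ 44.5 km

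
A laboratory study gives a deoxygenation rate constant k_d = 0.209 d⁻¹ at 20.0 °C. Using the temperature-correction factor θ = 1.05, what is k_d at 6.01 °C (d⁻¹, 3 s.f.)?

k_d ≈ 0.106 d⁻¹

k_d(T₂) = k_d(T₁) · θ^(T₂−T₁) = 0.209 × 1.05^(6.01−20.0)
= 0.209 × 1.05^-14.0 = 0.209 × 0.5053 = 0.1056 d⁻¹.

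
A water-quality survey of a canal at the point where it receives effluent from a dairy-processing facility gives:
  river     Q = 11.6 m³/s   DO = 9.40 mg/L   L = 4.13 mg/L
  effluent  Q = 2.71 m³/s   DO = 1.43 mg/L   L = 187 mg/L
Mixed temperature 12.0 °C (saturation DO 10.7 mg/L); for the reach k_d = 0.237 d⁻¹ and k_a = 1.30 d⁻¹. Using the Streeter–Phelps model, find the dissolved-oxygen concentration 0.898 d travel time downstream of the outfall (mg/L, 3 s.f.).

DO ≈ 5.53 mg/L

Mixed DO = (11.6×9.40 + 2.71×1.43)/(11.6+2.71) = 112.9/14.31 = 7.891 mg/L.
Mixed L₀ = (11.6×4.13 + 2.71×187)/(14.31) = 554.7/14.31 = 38.76 mg/L.
Initial deficit D₀ = C_s − DO₀ = 10.7 − 7.891 = 2.809 mg/L.
D(0.898) = [0.237×38.76/(1.30−0.237)](e^(−0.237×0.898) − e^(−1.30×0.898)) + 2.809 e^(−1.30×0.898)
= 8.642 × (0.8083 − 0.3112) + 2.809 × 0.3112 = 5.170 mg/L.
DO = 10.7 − 5.170 = 5.530 mg/L.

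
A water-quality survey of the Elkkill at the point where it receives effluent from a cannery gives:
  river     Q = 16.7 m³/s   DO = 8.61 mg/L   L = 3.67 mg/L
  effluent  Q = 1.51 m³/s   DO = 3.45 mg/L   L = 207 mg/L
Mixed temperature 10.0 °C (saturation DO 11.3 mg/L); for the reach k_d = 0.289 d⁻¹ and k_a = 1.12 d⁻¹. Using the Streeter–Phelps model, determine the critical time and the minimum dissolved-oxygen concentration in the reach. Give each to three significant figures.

Mixed DO = (16.7×8.61 + 1.51×3.45)/(16.7+1.51) = 149.0/18.21 = 8.182 mg/L.
Mixed L₀ = (16.7×3.67 + 1.51×207)/(18.21) = 373.9/18.21 = 20.53 mg/L.
Initial deficit D₀ = C_s − DO₀ = 11.3 − 8.182 = 3.118 mg/L.
t_c = (1/0.8310) ln[(1.12/0.289)(1 − 3.118×0.8310/(0.289×20.53))] = 1.203 × ln(2.183) = 0.9395 d.
D_c = (0.289/1.12) × 20.53 × e^(−0.289×0.9395) = 0.2580 × 20.53 × 0.7622 = 4.038 mg/L.
Minimum DO = 11.3 − 4.038 = 7.262 mg/L.

t_c ≈ 0.940 d; minimum DO ≈ 7.26 mg/L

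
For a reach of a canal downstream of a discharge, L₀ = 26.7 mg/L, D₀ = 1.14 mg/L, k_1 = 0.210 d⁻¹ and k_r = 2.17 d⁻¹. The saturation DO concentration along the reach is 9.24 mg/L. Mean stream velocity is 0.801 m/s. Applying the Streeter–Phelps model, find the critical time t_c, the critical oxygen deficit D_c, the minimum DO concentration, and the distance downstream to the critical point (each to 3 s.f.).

At the critical point dD/dt = 0, so k_1 L₀ e^(−k_1 t) = k_r D. Substituting D(t) from the Streeter–Phelps equation and solving for t gives
t_c = ln[(k_r/k_1)(1 − D₀(k_r−k_1)/(k_1 L₀))] / (k_r−k_1).
Here k_r−k_1 = 1.960 d⁻¹ and 1 − D₀(k_r−k_1)/(k_1 L₀) = 1 − 1.14×1.960/(0.210×26.7) = 0.6015, so
t_c = ln(10.33 × 0.6015) / 1.960 = 1.827 / 1.960 = 0.9322 d.
L(t_c) = L₀ e^(−k_1 t_c) = 26.7 × 0.8222 = 21.95 mg/L, and at the critical point k_r D_c = k_1 L, so D_c = (0.210/2.17) × 21.95 = 2.124 mg/L.
Minimum DO = C_s − D_c = 9.24 − 2.124 = 7.116 mg/L.
x_c = v t_c = 0.801 m/s × 0.9322 d × 86400 s/d = 64510 m ≈ 64.5 km.

t_c ≈ 0.932 d; D_c ≈ 2.12 mg/L; min DO ≈ 7.12 mg/L; x_c ≈ 64.5 km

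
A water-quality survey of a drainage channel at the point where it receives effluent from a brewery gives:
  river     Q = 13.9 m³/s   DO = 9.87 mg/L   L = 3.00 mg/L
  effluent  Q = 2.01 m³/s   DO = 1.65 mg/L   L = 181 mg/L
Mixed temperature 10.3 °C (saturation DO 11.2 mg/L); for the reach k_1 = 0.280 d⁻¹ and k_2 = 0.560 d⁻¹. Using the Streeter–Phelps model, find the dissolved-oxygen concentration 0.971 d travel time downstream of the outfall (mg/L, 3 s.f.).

Mixed DO = (13.9×9.87 + 2.01×1.65)/(13.9+2.01) = 140.5/15.91 = 8.832 mg/L.
Mixed L₀ = (13.9×3.00 + 2.01×181)/(15.91) = 405.5/15.91 = 25.49 mg/L.
Initial deficit D₀ = C_s − DO₀ = 11.2 − 8.832 = 2.368 mg/L.
D(0.971) = [0.280×25.49/(0.560−0.280)](e^(−0.280×0.971) − e^(−0.560×0.971)) + 2.368 e^(−0.560×0.971)
= 25.49 × (0.7619 − 0.5806) + 2.368 × 0.5806 = 5.998 mg/L.
DO = 11.2 − 5.998 = 5.202 mg/L.

DO ≈ 5.20 mg/L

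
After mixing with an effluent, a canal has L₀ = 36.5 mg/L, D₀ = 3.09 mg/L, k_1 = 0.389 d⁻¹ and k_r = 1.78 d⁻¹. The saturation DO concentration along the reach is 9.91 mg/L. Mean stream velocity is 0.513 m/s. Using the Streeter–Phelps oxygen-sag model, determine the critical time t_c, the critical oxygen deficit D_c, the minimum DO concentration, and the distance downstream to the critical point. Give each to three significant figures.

t_c ≈ 0.834 d; D_c ≈ 5.77 mg/L; min DO ≈ 4.14 mg/L; x_c ≈ 37.0 km

At the critical point dD/dt = 0, so k_1 L₀ e^(−k_1 t) = k_r D. Substituting D(t) from the Streeter–Phelps equation and solving for t gives
t_c = ln[(k_r/k_1)(1 − D₀(k_r−k_1)/(k_1 L₀))] / (k_r−k_1).
Here k_r−k_1 = 1.391 d⁻¹ and 1 − D₀(k_r−k_1)/(k_1 L₀) = 1 − 3.09×1.391/(0.389×36.5) = 0.6973, so
t_c = ln(4.576 × 0.6973) / 1.391 = 1.160 / 1.391 = 0.8341 d.
L(t_c) = L₀ e^(−k_1 t_c) = 36.5 × 0.7229 = 26.39 mg/L, and at the critical point k_r D_c = k_1 L, so D_c = (0.389/1.78) × 26.39 = 5.766 mg/L.
Minimum DO = C_s − D_c = 9.91 − 5.766 = 4.144 mg/L.
x_c = v t_c = 0.513 m/s × 0.8341 d × 86400 s/d = 36970 m ≈ 37.0 km.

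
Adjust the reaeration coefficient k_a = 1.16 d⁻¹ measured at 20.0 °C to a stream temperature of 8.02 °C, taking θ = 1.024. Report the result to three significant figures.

k_a ≈ 0.873 d⁻¹

k_a(T₂) = k_a(T₁) · θ^(T₂−T₁) = 1.16 × 1.024^(8.02−20.0)
= 1.16 × 1.024^-12.0 = 1.16 × 0.7527 = 0.8731 d⁻¹.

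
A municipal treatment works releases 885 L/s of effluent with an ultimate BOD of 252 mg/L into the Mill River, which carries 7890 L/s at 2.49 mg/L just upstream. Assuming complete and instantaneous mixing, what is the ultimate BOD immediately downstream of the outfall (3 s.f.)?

Flow-weighted mixing: C = (Q_r C_r + Q_w C_w)/(Q_r + Q_w)
= (7890×2.49 + 885×252)/(7890 + 885) = 242700/8775 = 27.65 mg/L.

27.7 mg/L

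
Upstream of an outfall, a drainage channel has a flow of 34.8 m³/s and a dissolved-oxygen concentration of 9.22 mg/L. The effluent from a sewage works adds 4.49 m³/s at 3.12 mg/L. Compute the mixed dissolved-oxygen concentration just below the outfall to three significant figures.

8.52 mg/L

Flow-weighted mixing: C = (Q_r C_r + Q_w C_w)/(Q_r + Q_w)
= (34.8×9.22 + 4.49×3.12)/(34.8 + 4.49) = 334.9/39.29 = 8.523 mg/L.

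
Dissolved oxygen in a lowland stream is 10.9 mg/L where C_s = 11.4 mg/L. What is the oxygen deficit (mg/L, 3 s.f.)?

D = C_s − C = 11.4 − 10.9 = 0.500 mg/L.

D ≈ 0.500 mg/L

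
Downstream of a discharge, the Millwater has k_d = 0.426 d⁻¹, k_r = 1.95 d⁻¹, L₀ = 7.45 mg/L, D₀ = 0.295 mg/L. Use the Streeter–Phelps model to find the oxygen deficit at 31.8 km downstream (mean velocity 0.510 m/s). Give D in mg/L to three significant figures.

Travel time t = x/v = 31.8 km / (0.510 m/s) = 31800 m / 0.510 m/s = 62350 s = 0.7217 d.
k_d L₀/(k_r−k_d) = 0.426×7.45/(1.95−0.426) = 3.174/1.524 = 2.082 mg/L.
e^(−k_d t) = e^(−0.426×0.7217) = 0.7353; e^(−k_r t) = e^(−1.95×0.7217) = 0.2448.
D = 2.082 × (0.7353 − 0.2448) + 0.295 × 0.2448 = 1.021 + 0.07222 = 1.094 mg/L.

D ≈ 1.09 mg/L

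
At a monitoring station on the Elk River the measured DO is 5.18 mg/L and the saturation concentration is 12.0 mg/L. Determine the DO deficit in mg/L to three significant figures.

D = C_s − C = 12.0 − 5.18 = 6.82 mg/L.

D ≈ 6.82 mg/L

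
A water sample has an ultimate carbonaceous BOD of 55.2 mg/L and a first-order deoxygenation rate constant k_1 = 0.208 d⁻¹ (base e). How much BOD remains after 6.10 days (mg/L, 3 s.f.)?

L_t = L₀ e^(−k_1 t) = 55.2 × e^(−0.208×6.10) = 55.2 × 0.2812 = 15.52 mg/L.

L ≈ 15.5 mg/L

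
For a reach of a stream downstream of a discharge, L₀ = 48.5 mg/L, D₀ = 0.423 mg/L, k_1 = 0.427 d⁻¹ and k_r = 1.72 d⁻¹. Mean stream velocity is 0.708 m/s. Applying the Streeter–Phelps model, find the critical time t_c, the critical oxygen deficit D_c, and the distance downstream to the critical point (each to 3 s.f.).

At the critical point dD/dt = 0, so k_1 L₀ e^(−k_1 t) = k_r D. Substituting D(t) from the Streeter–Phelps equation and solving for t gives
t_c = ln[(k_r/k_1)(1 − D₀(k_r−k_1)/(k_1 L₀))] / (k_r−k_1).
Here k_r−k_1 = 1.293 d⁻¹ and 1 − D₀(k_r−k_1)/(k_1 L₀) = 1 − 0.423×1.293/(0.427×48.5) = 0.9736, so
t_c = ln(4.028 × 0.9736) / 1.293 = 1.367 / 1.293 = 1.057 d.
L(t_c) = L₀ e^(−k_1 t_c) = 48.5 × 0.6368 = 30.89 mg/L, and at the critical point k_r D_c = k_1 L, so D_c = (0.427/1.72) × 30.89 = 7.667 mg/L.
x_c = v t_c = 0.708 m/s × 1.057 d × 86400 s/d = 64650 m ≈ 64.6 km.

t_c ≈ 1.06 d; D_c ≈ 7.67 mg/L; x_c ≈ 64.6 km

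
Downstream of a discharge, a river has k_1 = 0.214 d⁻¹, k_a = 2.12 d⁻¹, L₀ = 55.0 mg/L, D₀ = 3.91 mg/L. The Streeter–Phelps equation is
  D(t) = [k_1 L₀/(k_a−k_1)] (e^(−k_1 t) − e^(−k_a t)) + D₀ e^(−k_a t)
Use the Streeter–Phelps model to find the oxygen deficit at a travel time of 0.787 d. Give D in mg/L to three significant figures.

k_1 L₀/(k_a−k_1) = 0.214×55.0/(2.12−0.214) = 11.77/1.906 = 6.175 mg/L.
e^(−k_1 t) = e^(−0.214×0.7870) = 0.8450; e^(−k_a t) = e^(−2.12×0.7870) = 0.1885.
D = 6.175 × (0.8450 − 0.1885) + 3.91 × 0.1885 = 4.054 + 0.7372 = 4.791 mg/L.

D ≈ 4.79 mg/L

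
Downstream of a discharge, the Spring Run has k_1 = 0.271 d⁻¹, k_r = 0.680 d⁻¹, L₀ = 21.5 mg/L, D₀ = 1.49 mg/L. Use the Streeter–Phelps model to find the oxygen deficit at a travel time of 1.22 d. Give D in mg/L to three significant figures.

k_1 L₀/(k_r−k_1) = 0.271×21.5/(0.680−0.271) = 5.827/0.4090 = 14.25 mg/L.
e^(−k_1 t) = e^(−0.271×1.220) = 0.7185; e^(−k_r t) = e^(−0.680×1.220) = 0.4362.
D = 14.25 × (0.7185 − 0.4362) + 1.49 × 0.4362 = 4.021 + 0.6500 = 4.671 mg/L.

D ≈ 4.67 mg/L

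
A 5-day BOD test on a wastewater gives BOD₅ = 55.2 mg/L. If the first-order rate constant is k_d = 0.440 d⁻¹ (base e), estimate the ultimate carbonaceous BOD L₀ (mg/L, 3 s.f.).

BOD₅ = L₀(1 − e^(−5k_d)) ⇒ L₀ = BOD₅ / (1 − e^(−5×0.440))
= 55.2 / (1 − 0.1108) = 55.2 / 0.8892 = 62.08 mg/L.

L₀ ≈ 62.1 mg/L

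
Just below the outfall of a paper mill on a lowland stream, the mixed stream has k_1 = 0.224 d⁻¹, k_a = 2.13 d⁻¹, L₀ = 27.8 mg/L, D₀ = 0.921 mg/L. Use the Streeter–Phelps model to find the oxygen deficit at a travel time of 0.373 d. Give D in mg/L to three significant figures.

D ≈ 1.95 mg/L

k_1 L₀/(k_a−k_1) = 0.224×27.8/(2.13−0.224) = 6.227/1.906 = 3.267 mg/L.
e^(−k_1 t) = e^(−0.224×0.3730) = 0.9198; e^(−k_a t) = e^(−2.13×0.3730) = 0.4518.
D = 3.267 × (0.9198 − 0.4518) + 0.921 × 0.4518 = 1.529 + 0.4161 = 1.945 mg/L.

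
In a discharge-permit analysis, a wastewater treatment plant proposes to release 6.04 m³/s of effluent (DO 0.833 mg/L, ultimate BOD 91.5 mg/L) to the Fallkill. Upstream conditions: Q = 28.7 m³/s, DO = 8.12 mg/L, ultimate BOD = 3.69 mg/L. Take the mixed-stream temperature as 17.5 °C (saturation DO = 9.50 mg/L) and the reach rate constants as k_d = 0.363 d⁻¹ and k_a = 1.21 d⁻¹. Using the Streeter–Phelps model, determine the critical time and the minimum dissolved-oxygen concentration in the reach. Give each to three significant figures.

t_c ≈ 0.956 d; minimum DO ≈ 5.48 mg/L

Mixed DO = (28.7×8.12 + 6.04×0.833)/(28.7+6.04) = 238.1/34.74 = 6.853 mg/L.
Mixed L₀ = (28.7×3.69 + 6.04×91.5)/(34.74) = 658.6/34.74 = 18.96 mg/L.
Initial deficit D₀ = C_s − DO₀ = 9.50 − 6.853 = 2.647 mg/L.
t_c = (1/0.8470) ln[(1.21/0.363)(1 − 2.647×0.8470/(0.363×18.96))] = 1.181 × ln(2.247) = 0.9560 d.
D_c = (0.363/1.21) × 18.96 × e^(−0.363×0.9560) = 0.3000 × 18.96 × 0.7068 = 4.020 mg/L.
Minimum DO = 9.50 − 4.020 = 5.480 mg/L.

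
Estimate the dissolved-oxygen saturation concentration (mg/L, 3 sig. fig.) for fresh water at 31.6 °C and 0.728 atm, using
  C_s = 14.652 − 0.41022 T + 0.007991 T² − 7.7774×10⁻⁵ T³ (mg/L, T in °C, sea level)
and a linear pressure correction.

C_s ≈ 5.25 mg/L

At sea level: C_s = 14.652 − 0.41022×31.6 + 0.007991×31.6² − 7.7774×10⁻⁵×31.6³ = 7.214 mg/L.
Pressure correction: C_s' = 7.214 × 0.728 = 5.252 mg/L.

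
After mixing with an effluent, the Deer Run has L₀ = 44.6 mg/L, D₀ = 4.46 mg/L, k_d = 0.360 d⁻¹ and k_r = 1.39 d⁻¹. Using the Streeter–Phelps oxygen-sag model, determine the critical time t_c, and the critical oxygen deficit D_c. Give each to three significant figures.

At the critical point dD/dt = 0, so k_d L₀ e^(−k_d t) = k_r D. Substituting D(t) from the Streeter–Phelps equation and solving for t gives
t_c = ln[(k_r/k_d)(1 − D₀(k_r−k_d)/(k_d L₀))] / (k_r−k_d).
Here k_r−k_d = 1.030 d⁻¹ and 1 − D₀(k_r−k_d)/(k_d L₀) = 1 − 4.46×1.030/(0.360×44.6) = 0.7139, so
t_c = ln(3.861 × 0.7139) / 1.030 = 1.014 / 1.030 = 0.9844 d.
D_c = (k_d/k_r) L₀ e^(−k_d t_c) = (0.360/1.39) × 44.6 × e^(−0.360×0.9844) = 0.2590 × 44.6 × 0.7016 = 8.104 mg/L.

t_c ≈ 0.984 d; D_c ≈ 8.10 mg/L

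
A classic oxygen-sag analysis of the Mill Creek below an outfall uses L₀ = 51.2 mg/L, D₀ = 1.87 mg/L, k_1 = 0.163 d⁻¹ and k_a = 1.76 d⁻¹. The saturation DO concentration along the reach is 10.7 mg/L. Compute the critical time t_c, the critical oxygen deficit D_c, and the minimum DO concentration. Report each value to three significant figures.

t_c ≈ 1.21 d; D_c ≈ 3.89 mg/L; min DO ≈ 6.81 mg/L

At the critical point dD/dt = 0, so k_1 L₀ e^(−k_1 t) = k_a D. Substituting D(t) from the Streeter–Phelps equation and solving for t gives
t_c = ln[(k_a/k_1)(1 − D₀(k_a−k_1)/(k_1 L₀))] / (k_a−k_1).
Here k_a−k_1 = 1.597 d⁻¹ and 1 − D₀(k_a−k_1)/(k_1 L₀) = 1 − 1.87×1.597/(0.163×51.2) = 0.6422, so
t_c = ln(10.80 × 0.6422) / 1.597 = 1.936 / 1.597 = 1.213 d.
L(t_c) = L₀ e^(−k_1 t_c) = 51.2 × 0.8207 = 42.02 mg/L, and at the critical point k_a D_c = k_1 L, so D_c = (0.163/1.76) × 42.02 = 3.891 mg/L.
Minimum DO = C_s − D_c = 10.7 − 3.891 = 6.809 mg/L.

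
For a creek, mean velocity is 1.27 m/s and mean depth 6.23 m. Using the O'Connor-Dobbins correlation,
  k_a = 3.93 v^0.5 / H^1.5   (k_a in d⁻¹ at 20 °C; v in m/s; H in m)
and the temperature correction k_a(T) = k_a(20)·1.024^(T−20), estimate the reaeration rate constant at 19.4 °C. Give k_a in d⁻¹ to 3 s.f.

k_a ≈ 0.281 d⁻¹

k_a(20) = 3.93 × 1.27^0.5 / 6.23^1.5 = 3.93 × 1.127 / 15.55 = 0.2848 d⁻¹.
k_a(19.4) = 0.2848 × 1.024^(19.4−20) = 0.2848 × 0.9859 = 0.2808 d⁻¹.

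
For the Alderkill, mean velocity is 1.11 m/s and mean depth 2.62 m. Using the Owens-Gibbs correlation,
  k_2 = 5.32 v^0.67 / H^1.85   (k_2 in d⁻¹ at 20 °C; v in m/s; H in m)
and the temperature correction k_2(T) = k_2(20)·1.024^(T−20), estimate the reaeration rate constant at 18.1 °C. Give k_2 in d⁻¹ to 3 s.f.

k_2(20) = 5.32 × 1.11^0.67 / 2.62^1.85 = 5.32 × 1.072 / 5.941 = 0.9603 d⁻¹.
k_2(18.1) = 0.9603 × 1.024^(18.1−20) = 0.9603 × 0.9559 = 0.9180 d⁻¹.

k_2 ≈ 0.918 d⁻¹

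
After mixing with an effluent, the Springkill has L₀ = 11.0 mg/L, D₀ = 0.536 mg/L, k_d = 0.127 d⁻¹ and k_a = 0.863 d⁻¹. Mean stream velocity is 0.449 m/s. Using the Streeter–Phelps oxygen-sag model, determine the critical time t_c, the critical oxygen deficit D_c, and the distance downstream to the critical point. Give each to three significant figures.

t_c = [1/(k_a−k_d)] ln[(k_a/k_d)(1 − D₀(k_a−k_d)/(k_d L₀))]
= [1/(0.863−0.127)] ln[(0.863/0.127)(1 − 0.536×0.7360/(0.127×11.0))]
= (1/0.7360) ln[6.795 × 0.7176] = 1.359 × ln(4.876) = 1.359 × 1.584 = 2.153 d.
D_c = (k_d/k_a) L₀ e^(−k_d t_c) = (0.127/0.863) × 11.0 × e^(−0.127×2.153) = 0.1472 × 11.0 × 0.7608 = 1.232 mg/L.
x_c = v t_c = 0.449 m/s × 2.153 d × 86400 s/d = 83510 m ≈ 83.5 km.

t_c ≈ 2.15 d; D_c ≈ 1.23 mg/L; x_c ≈ 83.5 km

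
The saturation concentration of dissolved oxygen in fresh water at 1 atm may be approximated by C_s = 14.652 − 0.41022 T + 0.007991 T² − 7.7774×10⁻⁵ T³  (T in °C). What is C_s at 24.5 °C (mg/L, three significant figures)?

C_s ≈ 8.25 mg/L

C_s = 14.652 − 0.41022×24.5 + 0.007991×24.5² − 7.7774×10⁻⁵×24.5³ = 8.254 mg/L.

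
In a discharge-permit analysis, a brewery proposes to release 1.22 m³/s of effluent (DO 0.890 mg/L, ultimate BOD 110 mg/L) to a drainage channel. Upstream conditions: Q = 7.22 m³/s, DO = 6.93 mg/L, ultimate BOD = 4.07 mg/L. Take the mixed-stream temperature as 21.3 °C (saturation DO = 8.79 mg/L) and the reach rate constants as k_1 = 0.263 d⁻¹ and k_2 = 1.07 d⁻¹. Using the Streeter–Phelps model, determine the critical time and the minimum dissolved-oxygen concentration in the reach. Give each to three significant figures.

Mixed DO = (7.22×6.93 + 1.22×0.890)/(7.22+1.22) = 51.12/8.440 = 6.057 mg/L.
Mixed L₀ = (7.22×4.07 + 1.22×110)/(8.440) = 163.6/8.440 = 19.38 mg/L.
Initial deficit D₀ = C_s − DO₀ = 8.79 − 6.057 = 2.733 mg/L.
t_c = (1/0.8070) ln[(1.07/0.263)(1 − 2.733×0.8070/(0.263×19.38))] = 1.239 × ln(2.308) = 1.036 d.
D_c = (0.263/1.07) × 19.38 × e^(−0.263×1.036) = 0.2458 × 19.38 × 0.7614 = 3.627 mg/L.
Minimum DO = 8.79 − 3.627 = 5.163 mg/L.

t_c ≈ 1.04 d; minimum DO ≈ 5.16 mg/L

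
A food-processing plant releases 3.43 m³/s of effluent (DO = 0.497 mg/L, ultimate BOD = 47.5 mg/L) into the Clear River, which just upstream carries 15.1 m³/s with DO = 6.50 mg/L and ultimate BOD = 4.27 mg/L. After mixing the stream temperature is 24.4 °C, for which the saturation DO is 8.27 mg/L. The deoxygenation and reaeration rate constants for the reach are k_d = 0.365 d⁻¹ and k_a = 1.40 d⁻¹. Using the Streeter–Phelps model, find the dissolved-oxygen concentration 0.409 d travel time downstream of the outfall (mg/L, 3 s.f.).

DO ≈ 5.36 mg/L

Mixed DO = (15.1×6.50 + 3.43×0.497)/(15.1+3.43) = 99.85/18.53 = 5.389 mg/L.
Mixed L₀ = (15.1×4.27 + 3.43×47.5)/(18.53) = 227.4/18.53 = 12.27 mg/L.
Initial deficit D₀ = C_s − DO₀ = 8.27 − 5.389 = 2.881 mg/L.
D(0.409) = [0.365×12.27/(1.40−0.365)](e^(−0.365×0.409) − e^(−1.40×0.409)) + 2.881 e^(−1.40×0.409)
= 4.328 × (0.8613 − 0.5641) + 2.881 × 0.5641 = 2.912 mg/L.
DO = 8.27 − 2.912 = 5.358 mg/L.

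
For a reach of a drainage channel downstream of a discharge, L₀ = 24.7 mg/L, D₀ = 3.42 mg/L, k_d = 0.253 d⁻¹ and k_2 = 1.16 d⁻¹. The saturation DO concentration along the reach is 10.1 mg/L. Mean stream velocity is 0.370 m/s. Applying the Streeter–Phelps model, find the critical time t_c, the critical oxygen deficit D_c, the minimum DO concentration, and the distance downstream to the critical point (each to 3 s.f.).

At the critical point dD/dt = 0, so k_d L₀ e^(−k_d t) = k_2 D. Substituting D(t) from the Streeter–Phelps equation and solving for t gives
t_c = ln[(k_2/k_d)(1 − D₀(k_2−k_d)/(k_d L₀))] / (k_2−k_d).
Here k_2−k_d = 0.9070 d⁻¹ and 1 − D₀(k_2−k_d)/(k_d L₀) = 1 − 3.42×0.9070/(0.253×24.7) = 0.5036, so
t_c = ln(4.585 × 0.5036) / 0.9070 = 0.8368 / 0.9070 = 0.9227 d.
D_c = (k_d/k_2) L₀ e^(−k_d t_c) = (0.253/1.16) × 24.7 × e^(−0.253×0.9227) = 0.2181 × 24.7 × 0.7918 = 4.266 mg/L.
Minimum DO = C_s − D_c = 10.1 − 4.266 = 5.834 mg/L.
x_c = v t_c = 0.370 m/s × 0.9227 d × 86400 s/d = 29500 m ≈ 29.5 km.

t_c ≈ 0.923 d; D_c ≈ 4.27 mg/L; min DO ≈ 5.83 mg/L; x_c ≈ 29.5 km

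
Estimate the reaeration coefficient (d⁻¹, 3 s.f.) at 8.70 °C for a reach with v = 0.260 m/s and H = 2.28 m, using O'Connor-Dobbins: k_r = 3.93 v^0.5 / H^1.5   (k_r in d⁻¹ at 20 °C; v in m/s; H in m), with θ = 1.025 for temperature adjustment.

k_r ≈ 0.440 d⁻¹

k_r(20) = 3.93 × 0.260^0.5 / 2.28^1.5 = 3.93 × 0.5099 / 3.443 = 0.5821 d⁻¹.
k_r(8.70) = 0.5821 × 1.025^(8.70−20) = 0.5821 × 0.7565 = 0.4403 d⁻¹.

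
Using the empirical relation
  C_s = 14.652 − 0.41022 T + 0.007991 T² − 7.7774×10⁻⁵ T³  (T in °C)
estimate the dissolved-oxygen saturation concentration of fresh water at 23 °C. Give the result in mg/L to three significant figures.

C_s ≈ 8.50 mg/L

C_s = 14.652 − 0.41022×23 + 0.007991×23² − 7.7774×10⁻⁵×23³ = 8.498 mg/L.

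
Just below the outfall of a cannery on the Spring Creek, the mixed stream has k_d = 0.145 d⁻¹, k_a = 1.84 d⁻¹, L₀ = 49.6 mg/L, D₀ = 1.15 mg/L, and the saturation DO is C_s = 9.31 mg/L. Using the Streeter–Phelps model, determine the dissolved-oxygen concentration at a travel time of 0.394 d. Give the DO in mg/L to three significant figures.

DO ≈ 6.80 mg/L

k_d L₀/(k_a−k_d) = 0.145×49.6/(1.84−0.145) = 7.192/1.695 = 4.243 mg/L.
e^(−k_d t) = e^(−0.145×0.3940) = 0.9445; e^(−k_a t) = e^(−1.84×0.3940) = 0.4843.
D = 4.243 × (0.9445 − 0.4843) + 1.15 × 0.4843 = 1.952 + 0.5570 = 2.509 mg/L.
DO = C_s − D = 9.31 − 2.509 = 6.801 mg/L.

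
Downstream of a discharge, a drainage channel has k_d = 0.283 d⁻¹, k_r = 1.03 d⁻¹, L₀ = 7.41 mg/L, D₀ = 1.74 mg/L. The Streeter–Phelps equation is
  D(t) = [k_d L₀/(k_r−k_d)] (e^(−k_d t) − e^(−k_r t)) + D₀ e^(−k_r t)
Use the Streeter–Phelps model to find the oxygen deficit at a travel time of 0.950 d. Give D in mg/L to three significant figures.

k_d L₀/(k_r−k_d) = 0.283×7.41/(1.03−0.283) = 2.097/0.7470 = 2.807 mg/L.
e^(−k_d t) = e^(−0.283×0.9500) = 0.7643; e^(−k_r t) = e^(−1.03×0.9500) = 0.3759.
D = 2.807 × (0.7643 − 0.3759) + 1.74 × 0.3759 = 1.090 + 0.6540 = 1.744 mg/L.

D ≈ 1.74 mg/L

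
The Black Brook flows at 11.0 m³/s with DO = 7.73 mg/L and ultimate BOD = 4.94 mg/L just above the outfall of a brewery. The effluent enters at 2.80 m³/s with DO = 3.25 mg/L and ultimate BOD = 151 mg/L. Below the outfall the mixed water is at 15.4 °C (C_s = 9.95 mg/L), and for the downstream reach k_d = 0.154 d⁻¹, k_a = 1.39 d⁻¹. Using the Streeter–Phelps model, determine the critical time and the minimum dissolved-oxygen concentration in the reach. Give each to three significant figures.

t_c ≈ 0.732 d; minimum DO ≈ 6.53 mg/L

Mixed DO = (11.0×7.73 + 2.80×3.25)/(11.0+2.80) = 94.13/13.80 = 6.821 mg/L.
Mixed L₀ = (11.0×4.94 + 2.80×151)/(13.80) = 477.1/13.80 = 34.58 mg/L.
Initial deficit D₀ = C_s − DO₀ = 9.95 − 6.821 = 3.129 mg/L.
t_c = (1/1.236) ln[(1.39/0.154)(1 − 3.129×1.236/(0.154×34.58))] = 0.8091 × ln(2.470) = 0.7316 d.
D_c = (0.154/1.39) × 34.58 × e^(−0.154×0.7316) = 0.1108 × 34.58 × 0.8934 = 3.422 mg/L.
Minimum DO = 9.95 − 3.422 = 6.528 mg/L.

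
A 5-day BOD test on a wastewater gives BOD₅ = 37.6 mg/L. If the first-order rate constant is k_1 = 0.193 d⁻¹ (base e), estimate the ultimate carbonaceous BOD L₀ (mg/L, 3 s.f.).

L₀ ≈ 60.7 mg/L

BOD₅ = L₀(1 − e^(−5k_1)) ⇒ L₀ = BOD₅ / (1 − e^(−5×0.193))
= 37.6 / (1 − 0.3810) = 37.6 / 0.6190 = 60.74 mg/L.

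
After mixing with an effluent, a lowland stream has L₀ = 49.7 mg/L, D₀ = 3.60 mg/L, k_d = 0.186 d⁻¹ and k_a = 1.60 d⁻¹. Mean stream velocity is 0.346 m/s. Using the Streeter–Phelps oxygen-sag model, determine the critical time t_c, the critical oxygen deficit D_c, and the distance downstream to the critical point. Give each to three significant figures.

t_c ≈ 0.956 d; D_c ≈ 4.84 mg/L; x_c ≈ 28.6 km

With k_a/k_d = 8.602 and 1 − D₀(k_a−k_d)/(k_d L₀) = 0.4493,
t_c = ln(8.602 × 0.4493) / (1.60 − 0.186) = ln(3.865) / 1.414 = 1.352/1.414 = 0.9562 d.
L(t_c) = L₀ e^(−k_d t_c) = 49.7 × 0.8371 = 41.60 mg/L, and at the critical point k_a D_c = k_d L, so D_c = (0.186/1.60) × 41.60 = 4.836 mg/L.
x_c = v t_c = 0.346 m/s × 0.9562 d × 86400 s/d = 28580 m ≈ 28.6 km.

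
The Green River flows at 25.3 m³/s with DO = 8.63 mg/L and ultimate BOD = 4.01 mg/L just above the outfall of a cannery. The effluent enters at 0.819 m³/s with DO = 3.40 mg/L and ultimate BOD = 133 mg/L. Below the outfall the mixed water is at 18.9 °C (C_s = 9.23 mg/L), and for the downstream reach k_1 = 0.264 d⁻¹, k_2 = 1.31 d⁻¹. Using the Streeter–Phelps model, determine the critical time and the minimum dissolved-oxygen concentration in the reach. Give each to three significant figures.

Mixed DO = (25.3×8.63 + 0.819×3.40)/(25.3+0.819) = 221.1/26.12 = 8.466 mg/L.
Mixed L₀ = (25.3×4.01 + 0.819×133)/(26.12) = 210.4/26.12 = 8.055 mg/L.
Initial deficit D₀ = C_s − DO₀ = 9.23 − 8.466 = 0.7640 mg/L.
t_c = (1/1.046) ln[(1.31/0.264)(1 − 0.7640×1.046/(0.264×8.055))] = 0.9560 × ln(3.097) = 1.081 d.
D_c = (0.264/1.31) × 8.055 × e^(−0.264×1.081) = 0.2015 × 8.055 × 0.7518 = 1.220 mg/L.
Minimum DO = 9.23 − 1.220 = 8.010 mg/L.

t_c ≈ 1.08 d; minimum DO ≈ 8.01 mg/L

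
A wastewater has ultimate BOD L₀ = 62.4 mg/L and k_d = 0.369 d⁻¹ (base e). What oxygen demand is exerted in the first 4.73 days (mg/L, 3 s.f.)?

y_t = L₀(1 − e^(−k_d t)) = 62.4 × (1 − e^(−0.369×4.73))
= 62.4 × (1 − 0.1746) = 62.4 × 0.8254 = 51.51 mg/L.

y ≈ 51.5 mg/L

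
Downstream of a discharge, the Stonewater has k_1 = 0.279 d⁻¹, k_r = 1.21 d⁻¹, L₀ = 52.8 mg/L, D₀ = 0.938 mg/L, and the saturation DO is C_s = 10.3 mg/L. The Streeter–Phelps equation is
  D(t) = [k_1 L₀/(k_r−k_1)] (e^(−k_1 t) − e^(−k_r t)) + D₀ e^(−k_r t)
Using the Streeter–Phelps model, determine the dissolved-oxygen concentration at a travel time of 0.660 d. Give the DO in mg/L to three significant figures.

DO ≈ 3.84 mg/L

k_1 L₀/(k_r−k_1) = 0.279×52.8/(1.21−0.279) = 14.73/0.9310 = 15.82 mg/L.
e^(−k_1 t) = e^(−0.279×0.6600) = 0.8318; e^(−k_r t) = e^(−1.21×0.6600) = 0.4500.
D = 15.82 × (0.8318 − 0.4500) + 0.938 × 0.4500 = 6.042 + 0.4221 = 6.464 mg/L.
DO = C_s − D = 10.3 − 6.464 = 3.836 mg/L.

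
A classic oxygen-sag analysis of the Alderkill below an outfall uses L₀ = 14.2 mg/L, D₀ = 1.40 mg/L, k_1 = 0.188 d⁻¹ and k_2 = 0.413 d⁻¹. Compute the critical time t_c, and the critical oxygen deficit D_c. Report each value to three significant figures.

At the critical point dD/dt = 0, so k_1 L₀ e^(−k_1 t) = k_2 D. Substituting D(t) from the Streeter–Phelps equation and solving for t gives
t_c = ln[(k_2/k_1)(1 − D₀(k_2−k_1)/(k_1 L₀))] / (k_2−k_1).
Here k_2−k_1 = 0.2250 d⁻¹ and 1 − D₀(k_2−k_1)/(k_1 L₀) = 1 − 1.40×0.2250/(0.188×14.2) = 0.8820, so
t_c = ln(2.197 × 0.8820) / 0.2250 = 0.6614 / 0.2250 = 2.940 d.
L(t_c) = L₀ e^(−k_1 t_c) = 14.2 × 0.5754 = 8.171 mg/L, and at the critical point k_2 D_c = k_1 L, so D_c = (0.188/0.413) × 8.171 = 3.719 mg/L.

t_c ≈ 2.94 d; D_c ≈ 3.72 mg/L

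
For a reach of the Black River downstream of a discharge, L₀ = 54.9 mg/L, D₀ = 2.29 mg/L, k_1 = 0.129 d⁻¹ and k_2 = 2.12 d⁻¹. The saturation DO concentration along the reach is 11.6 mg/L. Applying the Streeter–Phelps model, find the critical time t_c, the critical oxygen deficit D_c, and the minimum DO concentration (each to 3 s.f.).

With k_2/k_1 = 16.43 and 1 − D₀(k_2−k_1)/(k_1 L₀) = 0.3562,
t_c = ln(16.43 × 0.3562) / (2.12 − 0.129) = ln(5.854) / 1.991 = 1.767/1.991 = 0.8876 d.
L(t_c) = L₀ e^(−k_1 t_c) = 54.9 × 0.8918 = 48.96 mg/L, and at the critical point k_2 D_c = k_1 L, so D_c = (0.129/2.12) × 48.96 = 2.979 mg/L.
Minimum DO = C_s − D_c = 11.6 − 2.979 = 8.621 mg/L.

t_c ≈ 0.888 d; D_c ≈ 2.98 mg/L; min DO ≈ 8.62 mg/L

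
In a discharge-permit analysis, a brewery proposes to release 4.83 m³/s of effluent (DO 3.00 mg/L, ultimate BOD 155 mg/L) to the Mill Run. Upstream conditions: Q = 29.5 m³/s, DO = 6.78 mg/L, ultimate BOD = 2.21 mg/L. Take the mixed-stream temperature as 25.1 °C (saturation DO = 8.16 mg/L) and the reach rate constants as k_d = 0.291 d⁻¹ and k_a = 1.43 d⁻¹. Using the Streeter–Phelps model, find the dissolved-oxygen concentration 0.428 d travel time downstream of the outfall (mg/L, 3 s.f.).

Mixed DO = (29.5×6.78 + 4.83×3.00)/(29.5+4.83) = 214.5/34.33 = 6.248 mg/L.
Mixed L₀ = (29.5×2.21 + 4.83×155)/(34.33) = 813.8/34.33 = 23.71 mg/L.
Initial deficit D₀ = C_s − DO₀ = 8.16 − 6.248 = 1.912 mg/L.
D(0.428) = [0.291×23.71/(1.43−0.291)](e^(−0.291×0.428) − e^(−1.43×0.428)) + 1.912 e^(−1.43×0.428)
= 6.057 × (0.8829 − 0.5422) + 1.912 × 0.5422 = 3.100 mg/L.
DO = 8.16 − 3.100 = 5.060 mg/L.

DO ≈ 5.06 mg/L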